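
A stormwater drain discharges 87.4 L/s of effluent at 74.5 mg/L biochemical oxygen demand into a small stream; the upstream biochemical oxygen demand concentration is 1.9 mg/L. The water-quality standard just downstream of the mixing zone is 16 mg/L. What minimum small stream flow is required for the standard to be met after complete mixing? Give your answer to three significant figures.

363 L/s

Set C_mix = 16: (Q·1.900 + 87.40·74.50) / (Q + 87.40) = 16
→ Q = 87.40·(74.50 − 16)/(16 − 1.900) = 362.6 L/s.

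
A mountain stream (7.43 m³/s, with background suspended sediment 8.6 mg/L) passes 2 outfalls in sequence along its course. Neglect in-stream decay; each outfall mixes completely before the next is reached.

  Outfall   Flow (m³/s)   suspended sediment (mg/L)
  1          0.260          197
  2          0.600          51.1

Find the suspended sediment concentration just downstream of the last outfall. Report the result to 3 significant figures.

17.6 mg/L

After outfall 1: Q = 7.430 + 0.2600 = 7.690 m³/s; C = (7.430·8.600 + 0.2600·197.0)/7.690 = 14.97 mg/L.
After outfall 2: Q = 7.690 + 0.6000 = 8.290 m³/s; C = (7.690·14.97 + 0.6000·51.10)/8.290 = 17.58 mg/L.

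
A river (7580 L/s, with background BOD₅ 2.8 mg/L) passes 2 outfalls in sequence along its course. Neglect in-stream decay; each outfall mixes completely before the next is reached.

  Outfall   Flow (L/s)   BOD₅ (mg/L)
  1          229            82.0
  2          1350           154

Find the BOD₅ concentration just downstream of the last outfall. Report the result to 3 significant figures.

Below outfall 1: Q → 7809 L/s, C = (7580·2.800 + 229.0·82.00)/7809 = 5.123 mg/L.
Below outfall 2: Q → 9159 L/s, C = (7809·5.123 + 1350·154.0)/9159 = 27.07 mg/L.

27.1 mg/L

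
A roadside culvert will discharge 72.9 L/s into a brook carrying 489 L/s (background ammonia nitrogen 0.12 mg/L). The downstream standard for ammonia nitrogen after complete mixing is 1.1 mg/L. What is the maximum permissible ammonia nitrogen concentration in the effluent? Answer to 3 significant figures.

At the limit, (Qr·Cr + Qe·Cₑ)/(Qr + Qe) = 1.1:
Cₑ = (561.9·1.1 − 489.0·0.1200) / 72.90 = 7.674 mg/L.

7.67 mg/L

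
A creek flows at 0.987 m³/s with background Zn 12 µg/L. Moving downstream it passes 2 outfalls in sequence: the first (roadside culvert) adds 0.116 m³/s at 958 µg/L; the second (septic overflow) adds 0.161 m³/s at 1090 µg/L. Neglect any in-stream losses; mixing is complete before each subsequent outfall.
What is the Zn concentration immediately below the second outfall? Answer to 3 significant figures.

Below outfall 1: Q → 1.103 m³/s, C = (0.9870·12.00 + 0.1160·958.0)/1.103 = 111.5 µg/L.
Below outfall 2: Q → 1.264 m³/s, C = (1.103·111.5 + 0.1610·1090)/1.264 = 236.1 µg/L.

236 µg/L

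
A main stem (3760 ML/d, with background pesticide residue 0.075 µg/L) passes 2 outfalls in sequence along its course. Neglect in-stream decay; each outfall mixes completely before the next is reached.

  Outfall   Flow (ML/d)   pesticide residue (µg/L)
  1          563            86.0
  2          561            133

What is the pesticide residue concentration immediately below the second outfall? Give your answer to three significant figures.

Outfall 1: combined Q = 4323 ML/d; C = (3760·0.07500 + 563.0·86.00)/4323 = 11.27 µg/L.
Outfall 2: combined Q = 4884 ML/d; C = (4323·11.27 + 561.0·133.0)/4884 = 25.25 µg/L.

25.2 µg/L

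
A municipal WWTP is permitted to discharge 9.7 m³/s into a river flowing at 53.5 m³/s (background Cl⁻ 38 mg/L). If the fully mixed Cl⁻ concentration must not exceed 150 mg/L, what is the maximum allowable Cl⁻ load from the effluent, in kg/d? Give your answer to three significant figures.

643000 kg/d

Mass balance at the limit: 53.50·38.00 + 9.700·Cₑ = 63.20·150 → Cₑ = 767.7 mg/L.
Load = 9.700 m³/s × 767.7 g/m³ × 86 400 s/d = 643400 kg/d.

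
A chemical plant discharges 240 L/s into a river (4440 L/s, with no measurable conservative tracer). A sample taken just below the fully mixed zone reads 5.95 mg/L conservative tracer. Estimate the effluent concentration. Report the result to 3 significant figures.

Mass balance: 4440·0 + 240.0·Cₑ = 4680·5.950
→ Cₑ = (4680·5.950 − 4440·0) / 240.0 = 116.0 mg/L.

116 mg/L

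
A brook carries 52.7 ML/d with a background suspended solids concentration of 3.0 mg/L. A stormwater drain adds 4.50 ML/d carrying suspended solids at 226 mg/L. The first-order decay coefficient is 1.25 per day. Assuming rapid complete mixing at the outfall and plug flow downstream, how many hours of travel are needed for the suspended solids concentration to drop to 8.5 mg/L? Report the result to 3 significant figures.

After mixing, C = (52.70·3.000 + 4.500·226.0) / 57.20 = 1175/57.20 = 20.54 mg/L.
20.54·exp(−k·t) = 8.5 → t = ln(20.54/8.5)/k = 61000 s = 16.94 h.

16.9 h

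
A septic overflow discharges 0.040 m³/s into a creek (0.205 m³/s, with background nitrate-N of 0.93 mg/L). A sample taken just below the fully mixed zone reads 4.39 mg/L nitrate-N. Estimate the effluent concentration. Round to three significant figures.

Mass balance: 0.2050·0.9300 + 0.04000·Cₑ = 0.2450·4.390
→ Cₑ = (0.2450·4.390 − 0.2050·0.9300) / 0.04000 = 22.12 mg/L.

22.1 mg/L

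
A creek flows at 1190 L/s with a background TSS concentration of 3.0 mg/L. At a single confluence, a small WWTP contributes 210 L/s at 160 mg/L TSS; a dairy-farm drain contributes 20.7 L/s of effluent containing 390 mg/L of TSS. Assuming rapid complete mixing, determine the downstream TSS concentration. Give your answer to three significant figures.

31.8 mg/L

After mixing, C = (1190·3.000 + 210.0·160.0 + 20.70·390.0) / 1421 = 45240/1421 = 31.85 mg/L.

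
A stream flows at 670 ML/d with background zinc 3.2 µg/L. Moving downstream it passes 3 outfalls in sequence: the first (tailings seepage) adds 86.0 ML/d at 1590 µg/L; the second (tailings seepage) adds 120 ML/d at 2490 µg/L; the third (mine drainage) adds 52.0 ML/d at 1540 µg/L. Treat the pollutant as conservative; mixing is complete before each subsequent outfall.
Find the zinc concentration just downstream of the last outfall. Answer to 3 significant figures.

Below outfall 1: Q → 756.0 ML/d, C = (670.0·3.200 + 86.00·1590)/756.0 = 183.7 µg/L.
Below outfall 2: Q → 876.0 ML/d, C = (756.0·183.7 + 120.0·2490)/876.0 = 499.6 µg/L.
Below outfall 3: Q → 928.0 ML/d, C = (876.0·499.6 + 52.00·1540)/928.0 = 557.9 µg/L.

558 µg/L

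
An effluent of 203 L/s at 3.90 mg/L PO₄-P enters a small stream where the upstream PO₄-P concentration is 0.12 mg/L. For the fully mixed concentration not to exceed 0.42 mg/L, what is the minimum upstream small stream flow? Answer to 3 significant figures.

2350 L/s

Set C_mix = 0.42: (Q·0.1200 + 203.0·3.900) / (Q + 203.0) = 0.42
→ Q = 203.0·(3.900 − 0.42)/(0.42 − 0.1200) = 2355 L/s.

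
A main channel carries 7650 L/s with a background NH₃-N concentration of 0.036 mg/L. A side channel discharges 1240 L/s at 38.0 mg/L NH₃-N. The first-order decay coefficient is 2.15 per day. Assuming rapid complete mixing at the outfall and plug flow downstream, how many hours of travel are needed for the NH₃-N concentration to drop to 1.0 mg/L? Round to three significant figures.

18.7 h

After mixing, C = (7650·0.03600 + 1240·38.00) / 8890 = 47400/8890 = 5.331 mg/L.
5.331·exp(−k·t) = 1.0 → t = ln(5.331/1.0)/k = 67260 s = 18.68 h.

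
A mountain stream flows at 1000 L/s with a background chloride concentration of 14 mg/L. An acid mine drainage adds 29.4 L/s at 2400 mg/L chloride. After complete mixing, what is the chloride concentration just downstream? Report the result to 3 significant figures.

82.1 mg/L

Mixed concentration C = ΣQC/ΣQ = (1000·14.00 + 29.40·2400) / 1029 = 84560/1029 = 82.14 mg/L.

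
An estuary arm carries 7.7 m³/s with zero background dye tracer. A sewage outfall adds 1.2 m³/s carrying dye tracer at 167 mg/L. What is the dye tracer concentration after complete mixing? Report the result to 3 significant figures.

22.5 mg/L

Conservation of mass: C = (7.700·0 + 1.200·167.0) / 8.900 = 200.4/8.900 = 22.52 mg/L.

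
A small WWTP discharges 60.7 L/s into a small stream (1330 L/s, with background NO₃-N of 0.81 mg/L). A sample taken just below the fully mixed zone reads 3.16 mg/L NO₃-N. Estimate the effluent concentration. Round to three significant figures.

54.7 mg/L

Mass balance: 1330·0.8100 + 60.70·Cₑ = 1391·3.160
→ Cₑ = (1391·3.160 − 1330·0.8100) / 60.70 = 54.65 mg/L.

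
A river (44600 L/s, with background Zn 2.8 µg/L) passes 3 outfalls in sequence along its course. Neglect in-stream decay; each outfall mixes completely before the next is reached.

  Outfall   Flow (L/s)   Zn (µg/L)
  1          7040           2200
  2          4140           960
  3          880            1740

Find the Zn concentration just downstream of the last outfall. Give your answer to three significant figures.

Outfall 1: combined Q = 51640 L/s; C = (44600·2.800 + 7040·2200)/51640 = 302.3 µg/L.
Outfall 2: combined Q = 55780 L/s; C = (51640·302.3 + 4140·960.0)/55780 = 351.2 µg/L.
Outfall 3: combined Q = 56660 L/s; C = (55780·351.2 + 880.0·1740)/56660 = 372.7 µg/L.

373 µg/L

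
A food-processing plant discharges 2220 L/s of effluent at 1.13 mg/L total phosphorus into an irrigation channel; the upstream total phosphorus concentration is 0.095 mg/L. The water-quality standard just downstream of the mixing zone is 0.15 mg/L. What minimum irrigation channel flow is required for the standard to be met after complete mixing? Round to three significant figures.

Set C_mix = 0.15: (Q·0.09500 + 2220·1.130) / (Q + 2220) = 0.15
→ Q = 2220·(1.130 − 0.15)/(0.15 − 0.09500) = 39560 L/s.

39600 L/s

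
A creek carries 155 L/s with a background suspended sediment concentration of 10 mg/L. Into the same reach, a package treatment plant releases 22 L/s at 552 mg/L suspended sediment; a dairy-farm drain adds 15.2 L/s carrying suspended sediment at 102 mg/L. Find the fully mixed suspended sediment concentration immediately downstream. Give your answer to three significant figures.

79.3 mg/L

Mass balance: C = (155.0·10.00 + 22.00·552.0 + 15.20·102.0) / 192.2 = 15240/192.2 = 79.32 mg/L.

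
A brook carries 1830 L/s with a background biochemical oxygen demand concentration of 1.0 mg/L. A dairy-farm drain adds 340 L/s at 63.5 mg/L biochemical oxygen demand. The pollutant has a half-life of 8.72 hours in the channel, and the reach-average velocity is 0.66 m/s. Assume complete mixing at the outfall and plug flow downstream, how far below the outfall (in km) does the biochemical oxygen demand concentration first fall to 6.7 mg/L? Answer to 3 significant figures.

14.3 km

Mass balance: C = (1830·1.000 + 340.0·63.50) / 2170 = 23420/2170 = 10.79 mg/L.
Half-life 8.72 h → k = ln 2 / 8.72 = 0.07949 h⁻¹ = 1.908 d⁻¹.
Set 10.79·exp(−k·t) = 6.7 → t = ln(10.79/6.7)/k = 21590 s = 5.998 h.
Distance = v·t = 0.66·21590 = 14250 m = 14.25 km.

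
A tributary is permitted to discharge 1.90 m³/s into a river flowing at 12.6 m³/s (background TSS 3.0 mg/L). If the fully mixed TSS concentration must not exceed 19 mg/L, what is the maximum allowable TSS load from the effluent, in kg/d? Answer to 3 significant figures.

20500 kg/d

Mass balance at the limit: 12.60·3.000 + 1.900·Cₑ = 14.50·19 → Cₑ = 125.1 mg/L.
Load = 1.900 m³/s × 125.1 g/m³ × 86 400 s/d = 20540 kg/d.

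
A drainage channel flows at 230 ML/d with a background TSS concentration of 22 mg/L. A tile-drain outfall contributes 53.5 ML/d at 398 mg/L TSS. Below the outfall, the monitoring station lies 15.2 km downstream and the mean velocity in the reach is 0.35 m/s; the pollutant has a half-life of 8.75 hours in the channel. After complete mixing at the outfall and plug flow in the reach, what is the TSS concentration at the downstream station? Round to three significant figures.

Mass balance: C = (230.0·22.00 + 53.50·398.0) / 283.5 = 26350/283.5 = 92.96 mg/L.
Travel time t = 15.2·1000 / 0.35 = 43430 s = 12.06 h.
Half-life 8.75 h → k = ln 2 / 8.75 = 0.07922 h⁻¹ = 1.901 d⁻¹.
After decay, C = 92.96 × e^(−kt) = 92.96 × 0.3846 = 35.75 mg/L.

35.7 mg/L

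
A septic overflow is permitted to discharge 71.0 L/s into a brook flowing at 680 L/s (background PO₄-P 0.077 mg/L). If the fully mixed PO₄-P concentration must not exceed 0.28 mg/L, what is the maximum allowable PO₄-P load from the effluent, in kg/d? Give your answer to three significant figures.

Mass balance at the limit: 680.0·0.07700 + 71.00·Cₑ = 751.0·0.28 → Cₑ = 2.224 mg/L.
71.00 L/s = 0.07100 m³/s. Load = 0.07100 m³/s × 2.224 g/m³ × 86 400 s/d = 13.64 kg/d.

13.6 kg/d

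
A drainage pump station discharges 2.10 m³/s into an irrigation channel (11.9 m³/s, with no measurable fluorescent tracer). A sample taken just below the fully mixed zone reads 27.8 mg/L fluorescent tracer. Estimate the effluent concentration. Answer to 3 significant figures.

185 mg/L

Mass balance: 11.90·0 + 2.100·Cₑ = 14.00·27.80
→ Cₑ = (14.00·27.80 − 11.90·0) / 2.100 = 185.3 mg/L.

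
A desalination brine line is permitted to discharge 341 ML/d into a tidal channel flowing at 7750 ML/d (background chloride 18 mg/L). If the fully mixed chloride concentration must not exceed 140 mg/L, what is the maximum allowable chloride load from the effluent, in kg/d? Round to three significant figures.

993000 kg/d

Mass balance at the limit: 7750·18.00 + 341.0·Cₑ = 8091·140 → Cₑ = 2913 mg/L.
341.0 ML/d = 3.947 m³/s. Load = 3.947 m³/s × 2913 g/m³ × 86 400 s/d = 993200 kg/d.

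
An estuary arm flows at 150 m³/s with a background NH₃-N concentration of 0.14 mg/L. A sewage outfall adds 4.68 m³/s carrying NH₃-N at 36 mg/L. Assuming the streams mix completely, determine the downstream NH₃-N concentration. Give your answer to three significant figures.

1.22 mg/L

After mixing, C = (150.0·0.1400 + 4.680·36.00) / 154.7 = 189.5/154.7 = 1.225 mg/L.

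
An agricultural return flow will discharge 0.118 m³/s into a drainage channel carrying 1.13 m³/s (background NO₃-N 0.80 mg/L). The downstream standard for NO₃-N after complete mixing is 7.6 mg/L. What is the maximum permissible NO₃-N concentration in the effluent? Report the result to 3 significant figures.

72.7 mg/L

At the limit, (Qr·Cr + Qe·Cₑ)/(Qr + Qe) = 7.6:
Cₑ = (1.248·7.6 − 1.130·0.8000) / 0.1180 = 72.72 mg/L.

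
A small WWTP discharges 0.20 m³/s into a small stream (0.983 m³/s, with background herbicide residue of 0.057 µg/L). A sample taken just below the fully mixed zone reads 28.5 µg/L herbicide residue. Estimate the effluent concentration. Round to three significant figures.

Mass balance: 0.9830·0.05700 + 0.2000·Cₑ = 1.183·28.50
→ Cₑ = (1.183·28.50 − 0.9830·0.05700) / 0.2000 = 168.3 µg/L.

168 µg/L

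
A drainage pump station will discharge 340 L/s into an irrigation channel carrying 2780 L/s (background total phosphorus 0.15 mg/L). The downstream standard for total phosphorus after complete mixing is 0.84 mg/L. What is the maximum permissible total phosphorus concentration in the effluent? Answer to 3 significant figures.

At the limit, (Qr·Cr + Qe·Cₑ)/(Qr + Qe) = 0.84:
Cₑ = (3120·0.84 − 2780·0.1500) / 340.0 = 6.482 mg/L.

6.48 mg/L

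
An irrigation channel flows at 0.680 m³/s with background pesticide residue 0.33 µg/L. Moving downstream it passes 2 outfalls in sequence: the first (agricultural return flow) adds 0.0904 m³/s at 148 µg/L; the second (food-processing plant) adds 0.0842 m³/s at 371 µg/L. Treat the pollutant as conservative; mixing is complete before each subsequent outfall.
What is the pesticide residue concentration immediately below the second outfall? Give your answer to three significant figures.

Below outfall 1: Q → 0.7704 m³/s, C = (0.6800·0.3300 + 0.09040·148.0)/0.7704 = 17.66 µg/L.
Below outfall 2: Q → 0.8546 m³/s, C = (0.7704·17.66 + 0.08420·371.0)/0.8546 = 52.47 µg/L.

52.5 µg/L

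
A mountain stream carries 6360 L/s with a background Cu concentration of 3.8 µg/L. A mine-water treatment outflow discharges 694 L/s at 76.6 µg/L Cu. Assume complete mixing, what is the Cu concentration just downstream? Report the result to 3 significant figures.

11.0 µg/L

After mixing, C = (6360·3.800 + 694.0·76.60) / 7054 = 77330/7054 = 10.96 µg/L.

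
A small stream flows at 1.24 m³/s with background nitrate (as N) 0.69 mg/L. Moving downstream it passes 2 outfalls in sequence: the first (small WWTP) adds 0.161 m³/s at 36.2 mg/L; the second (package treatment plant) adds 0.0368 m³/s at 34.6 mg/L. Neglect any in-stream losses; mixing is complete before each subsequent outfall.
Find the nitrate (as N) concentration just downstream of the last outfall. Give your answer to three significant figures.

5.53 mg/L

Outfall 1: combined Q = 1.401 m³/s; C = (1.240·0.6900 + 0.1610·36.20)/1.401 = 4.771 mg/L.
Outfall 2: combined Q = 1.438 m³/s; C = (1.401·4.771 + 0.03680·34.60)/1.438 = 5.534 mg/L.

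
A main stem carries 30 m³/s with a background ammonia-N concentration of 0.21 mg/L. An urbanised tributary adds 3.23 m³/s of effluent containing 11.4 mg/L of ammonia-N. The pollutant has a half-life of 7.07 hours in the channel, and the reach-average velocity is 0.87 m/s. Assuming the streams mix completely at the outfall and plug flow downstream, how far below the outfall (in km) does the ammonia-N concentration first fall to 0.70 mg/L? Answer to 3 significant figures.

19.7 km

Flow-weighted average: C = (30.00·0.2100 + 3.230·11.40) / 33.23 = 43.12/33.23 = 1.298 mg/L.
Half-life 7.07 h → k = ln 2 / 7.07 = 0.09804 h⁻¹ = 2.353 d⁻¹.
Set 1.298·exp(−k·t) = 0.70 → t = ln(1.298/0.70)/k = 22670 s = 6.296 h.
Distance = v·t = 0.87·22670 = 19720 m = 19.72 km.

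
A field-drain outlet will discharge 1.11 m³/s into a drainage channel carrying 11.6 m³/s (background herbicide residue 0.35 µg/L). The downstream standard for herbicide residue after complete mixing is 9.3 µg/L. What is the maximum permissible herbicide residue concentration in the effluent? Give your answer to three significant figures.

103 µg/L

At the limit, (Qr·Cr + Qe·Cₑ)/(Qr + Qe) = 9.3:
Cₑ = (12.71·9.3 − 11.60·0.3500) / 1.110 = 102.8 µg/L.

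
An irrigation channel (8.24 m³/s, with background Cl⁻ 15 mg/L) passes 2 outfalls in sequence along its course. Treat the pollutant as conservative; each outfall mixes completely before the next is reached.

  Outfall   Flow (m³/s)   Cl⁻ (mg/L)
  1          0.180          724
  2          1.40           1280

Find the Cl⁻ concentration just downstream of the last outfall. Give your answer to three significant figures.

208 mg/L

Below outfall 1: Q → 8.420 m³/s, C = (8.240·15.00 + 0.1800·724.0)/8.420 = 30.16 mg/L.
Below outfall 2: Q → 9.820 m³/s, C = (8.420·30.16 + 1.400·1280)/9.820 = 208.3 mg/L.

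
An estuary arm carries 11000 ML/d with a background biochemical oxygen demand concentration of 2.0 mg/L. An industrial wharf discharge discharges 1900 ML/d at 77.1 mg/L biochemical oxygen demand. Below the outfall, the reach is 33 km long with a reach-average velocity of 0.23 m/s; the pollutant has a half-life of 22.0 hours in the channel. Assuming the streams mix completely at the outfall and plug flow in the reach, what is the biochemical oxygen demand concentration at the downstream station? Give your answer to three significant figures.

Flow-weighted average: C = (11000·2.000 + 1900·77.10) / 12900 = 168500/12900 = 13.06 mg/L.
Travel time t = 33·1000 / 0.23 = 143500 s = 39.86 h.
Half-life 22.0 h → k = ln 2 / 22.0 = 0.03151 h⁻¹ = 0.7562 d⁻¹.
First-order decay: C = 13.06·exp(−k·t) = 13.06·0.2849 = 3.721 mg/L.

3.72 mg/L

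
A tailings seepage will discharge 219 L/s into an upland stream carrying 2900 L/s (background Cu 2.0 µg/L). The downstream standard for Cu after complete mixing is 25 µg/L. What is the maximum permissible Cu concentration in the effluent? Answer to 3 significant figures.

330 µg/L

At the limit, (Qr·Cr + Qe·Cₑ)/(Qr + Qe) = 25:
Cₑ = (3119·25 − 2900·2.000) / 219.0 = 329.6 µg/L.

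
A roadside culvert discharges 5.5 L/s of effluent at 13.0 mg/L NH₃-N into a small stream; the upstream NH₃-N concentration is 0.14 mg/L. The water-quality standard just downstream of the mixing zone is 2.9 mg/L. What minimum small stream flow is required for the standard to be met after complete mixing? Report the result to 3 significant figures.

20.1 L/s

Set C_mix = 2.9: (Q·0.1400 + 5.500·13.00) / (Q + 5.500) = 2.9
→ Q = 5.500·(13.00 − 2.9)/(2.9 − 0.1400) = 20.13 L/s.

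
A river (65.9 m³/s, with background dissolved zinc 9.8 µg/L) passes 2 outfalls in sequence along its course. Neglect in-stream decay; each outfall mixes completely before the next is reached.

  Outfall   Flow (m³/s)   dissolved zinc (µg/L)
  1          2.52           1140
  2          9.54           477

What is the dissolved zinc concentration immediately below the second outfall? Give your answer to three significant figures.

104 µg/L

Below outfall 1: Q → 68.42 m³/s, C = (65.90·9.800 + 2.520·1140)/68.42 = 51.43 µg/L.
Below outfall 2: Q → 77.96 m³/s, C = (68.42·51.43 + 9.540·477.0)/77.96 = 103.5 µg/L.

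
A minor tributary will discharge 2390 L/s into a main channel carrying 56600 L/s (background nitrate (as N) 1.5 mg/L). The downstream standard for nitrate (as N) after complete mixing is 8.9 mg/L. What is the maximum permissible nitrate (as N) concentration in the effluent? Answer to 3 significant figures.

184 mg/L

At the limit, (Qr·Cr + Qe·Cₑ)/(Qr + Qe) = 8.9:
Cₑ = (58990·8.9 − 56600·1.500) / 2390 = 184.1 mg/L.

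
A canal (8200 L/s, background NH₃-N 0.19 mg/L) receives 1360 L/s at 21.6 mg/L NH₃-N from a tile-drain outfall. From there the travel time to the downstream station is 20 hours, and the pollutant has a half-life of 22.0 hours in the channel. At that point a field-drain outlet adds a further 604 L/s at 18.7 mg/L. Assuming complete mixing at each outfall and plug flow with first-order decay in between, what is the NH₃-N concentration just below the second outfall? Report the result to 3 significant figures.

2.73 mg/L

Conservation of mass: C = (8200·0.1900 + 1360·21.60) / 9560 = 30930/9560 = 3.236 mg/L; combined flow 9560 L/s.
Half-life 22.0 h → k = ln 2 / 22.0 = 0.03151 h⁻¹ = 0.7562 d⁻¹.
After decay, C = 3.236 × e^(−kt) = 3.236 × 0.5325 = 1.723 mg/L.
Second outfall: C = (9560·1.723 + 604.0·18.70)/10160 = 2.732 mg/L.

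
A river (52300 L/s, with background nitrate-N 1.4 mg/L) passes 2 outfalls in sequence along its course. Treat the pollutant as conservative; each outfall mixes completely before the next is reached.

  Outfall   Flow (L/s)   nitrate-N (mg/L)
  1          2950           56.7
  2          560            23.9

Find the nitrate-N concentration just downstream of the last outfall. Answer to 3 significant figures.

Outfall 1: combined Q = 55250 L/s; C = (52300·1.400 + 2950·56.70)/55250 = 4.353 mg/L.
Outfall 2: combined Q = 55810 L/s; C = (55250·4.353 + 560.0·23.90)/55810 = 4.549 mg/L.

4.55 mg/L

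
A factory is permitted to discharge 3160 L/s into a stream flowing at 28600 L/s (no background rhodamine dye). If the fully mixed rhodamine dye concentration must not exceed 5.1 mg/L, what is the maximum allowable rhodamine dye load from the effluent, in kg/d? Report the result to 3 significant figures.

14000 kg/d

Mass balance at the limit: 28600·0 + 3160·Cₑ = 31760·5.1 → Cₑ = 51.26 mg/L.
3160 L/s = 3.160 m³/s. Load = 3.160 m³/s × 51.26 g/m³ × 86 400 s/d = 13990 kg/d.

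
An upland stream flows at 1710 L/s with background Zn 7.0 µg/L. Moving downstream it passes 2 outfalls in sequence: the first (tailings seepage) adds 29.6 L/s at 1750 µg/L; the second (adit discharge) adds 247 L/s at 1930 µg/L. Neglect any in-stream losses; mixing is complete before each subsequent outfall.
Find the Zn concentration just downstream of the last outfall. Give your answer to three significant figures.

272 µg/L

Outfall 1: combined Q = 1740 L/s; C = (1710·7.000 + 29.60·1750)/1740 = 36.66 µg/L.
Outfall 2: combined Q = 1987 L/s; C = (1740·36.66 + 247.0·1930)/1987 = 272.1 µg/L.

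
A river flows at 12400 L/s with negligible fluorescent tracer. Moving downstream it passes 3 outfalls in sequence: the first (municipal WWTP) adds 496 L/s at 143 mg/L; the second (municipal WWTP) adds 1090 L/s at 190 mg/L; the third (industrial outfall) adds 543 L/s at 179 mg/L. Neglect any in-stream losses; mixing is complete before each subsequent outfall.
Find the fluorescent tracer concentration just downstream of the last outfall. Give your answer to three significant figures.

Outfall 1: combined Q = 12900 L/s; C = (12400·0 + 496.0·143.0)/12900 = 5.500 mg/L.
Outfall 2: combined Q = 13990 L/s; C = (12900·5.500 + 1090·190.0)/13990 = 19.88 mg/L.
Outfall 3: combined Q = 14530 L/s; C = (13990·19.88 + 543.0·179.0)/14530 = 25.83 mg/L.

25.8 mg/L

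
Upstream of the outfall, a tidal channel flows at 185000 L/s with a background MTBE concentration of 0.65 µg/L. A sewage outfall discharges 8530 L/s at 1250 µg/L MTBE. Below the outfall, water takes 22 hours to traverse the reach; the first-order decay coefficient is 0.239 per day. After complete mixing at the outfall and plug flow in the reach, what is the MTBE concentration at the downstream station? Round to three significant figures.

Flow-weighted average: C = (185000·0.6500 + 8530·1250) / 193500 = 10780000/193500 = 55.72 µg/L.
First-order decay: C = 55.72·exp(−k·t) = 55.72·0.8033 = 44.75 µg/L.

44.8 µg/L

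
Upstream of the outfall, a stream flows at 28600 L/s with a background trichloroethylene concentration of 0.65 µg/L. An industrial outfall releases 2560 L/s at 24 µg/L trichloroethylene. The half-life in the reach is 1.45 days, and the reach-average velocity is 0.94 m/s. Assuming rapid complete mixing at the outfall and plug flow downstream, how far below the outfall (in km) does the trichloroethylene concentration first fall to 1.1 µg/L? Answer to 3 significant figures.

144 km

Mixed concentration C = ΣQC/ΣQ = (28600·0.6500 + 2560·24.00) / 31160 = 80030/31160 = 2.568 µg/L.
Half-life 1.45 d → k = ln 2 / 1.45 = 0.4780 d⁻¹.
Set 2.568·exp(−k·t) = 1.1 → t = ln(2.568/1.1)/k = 153300 s = 42.57 h.
Distance = v·t = 0.94·153300 = 144100 m = 144.1 km.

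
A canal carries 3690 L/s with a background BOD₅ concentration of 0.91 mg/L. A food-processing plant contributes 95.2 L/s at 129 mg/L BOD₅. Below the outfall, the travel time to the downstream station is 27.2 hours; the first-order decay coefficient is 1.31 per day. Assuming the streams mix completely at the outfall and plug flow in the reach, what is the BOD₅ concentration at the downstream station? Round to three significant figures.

After mixing, C = (3690·0.9100 + 95.20·129.0) / 3785 = 15640/3785 = 4.132 mg/L.
First-order decay: C = 4.132·exp(−k·t) = 4.132·0.2266 = 0.9361 mg/L.

0.936 mg/L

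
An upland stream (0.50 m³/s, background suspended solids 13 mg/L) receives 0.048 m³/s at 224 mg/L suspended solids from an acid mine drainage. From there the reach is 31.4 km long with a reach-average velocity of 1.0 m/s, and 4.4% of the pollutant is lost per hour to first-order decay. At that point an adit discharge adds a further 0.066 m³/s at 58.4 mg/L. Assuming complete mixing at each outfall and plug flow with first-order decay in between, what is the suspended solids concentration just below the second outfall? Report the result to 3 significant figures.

Flow-weighted average: C = (0.5000·13.00 + 0.04800·224.0) / 0.5480 = 17.25/0.5480 = 31.48 mg/L; combined flow 0.5480 m³/s.
Travel time t = 31.4·1000 / 1.0 = 31400 s = 8.722 h.
4.4%/h lost → k = −ln(1 − 0.044) = 0.04500 h⁻¹.
After decay, C = 31.48 × e^(−kt) = 31.48 × 0.6754 = 21.26 mg/L.
Second outfall: C = (0.5480·21.26 + 0.06600·58.40)/0.6140 = 25.25 mg/L.

25.3 mg/L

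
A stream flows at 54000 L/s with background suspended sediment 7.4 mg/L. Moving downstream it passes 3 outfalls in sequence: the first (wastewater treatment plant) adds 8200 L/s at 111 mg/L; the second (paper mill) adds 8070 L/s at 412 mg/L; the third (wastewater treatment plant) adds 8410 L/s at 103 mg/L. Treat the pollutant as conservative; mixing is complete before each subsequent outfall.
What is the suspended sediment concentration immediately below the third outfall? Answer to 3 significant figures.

69.9 mg/L

Below outfall 1: Q → 62200 L/s, C = (54000·7.400 + 8200·111.0)/62200 = 21.06 mg/L.
Below outfall 2: Q → 70270 L/s, C = (62200·21.06 + 8070·412.0)/70270 = 65.95 mg/L.
Below outfall 3: Q → 78680 L/s, C = (70270·65.95 + 8410·103.0)/78680 = 69.91 mg/L.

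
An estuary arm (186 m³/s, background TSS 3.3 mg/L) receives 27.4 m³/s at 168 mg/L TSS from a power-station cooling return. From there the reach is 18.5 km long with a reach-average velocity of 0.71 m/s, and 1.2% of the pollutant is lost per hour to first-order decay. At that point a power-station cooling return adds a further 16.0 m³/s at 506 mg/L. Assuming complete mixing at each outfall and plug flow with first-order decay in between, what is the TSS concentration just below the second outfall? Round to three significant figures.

56.1 mg/L

Mass balance: C = (186.0·3.300 + 27.40·168.0) / 213.4 = 5217/213.4 = 24.45 mg/L; combined flow 213.4 m³/s.
Travel time t = 18.5·1000 / 0.71 = 26060 s = 7.238 h.
1.2%/h lost → k = −ln(1 − 0.012) = 0.01207 h⁻¹.
Applying C = C₀e^(−kt): 24.45 × 0.9163 = 22.40 mg/L.
At the second outfall, C = (213.4·22.40 + 16.00·506.0) / (213.4 + 16.00) = 56.13 mg/L.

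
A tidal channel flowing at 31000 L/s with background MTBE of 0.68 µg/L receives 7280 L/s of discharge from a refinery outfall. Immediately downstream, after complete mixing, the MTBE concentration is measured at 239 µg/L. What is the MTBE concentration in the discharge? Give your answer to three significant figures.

1250 µg/L

Mass balance: 31000·0.6800 + 7280·Cₑ = 38280·239.0
→ Cₑ = (38280·239.0 − 31000·0.6800) / 7280 = 1254 µg/L.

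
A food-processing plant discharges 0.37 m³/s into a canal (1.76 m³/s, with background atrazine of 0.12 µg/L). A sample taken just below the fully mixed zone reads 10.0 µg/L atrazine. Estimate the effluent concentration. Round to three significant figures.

Mass balance: 1.760·0.1200 + 0.3700·Cₑ = 2.130·10.00
→ Cₑ = (2.130·10.00 − 1.760·0.1200) / 0.3700 = 57.00 µg/L.

57.0 µg/L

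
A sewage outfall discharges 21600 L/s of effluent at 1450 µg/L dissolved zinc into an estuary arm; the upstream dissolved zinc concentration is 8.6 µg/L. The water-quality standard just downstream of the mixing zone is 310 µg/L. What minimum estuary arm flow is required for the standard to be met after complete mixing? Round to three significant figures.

Set C_mix = 310: (Q·8.600 + 21600·1450) / (Q + 21600) = 310
→ Q = 21600·(1450 − 310)/(310 − 8.600) = 81700 L/s.

81700 L/s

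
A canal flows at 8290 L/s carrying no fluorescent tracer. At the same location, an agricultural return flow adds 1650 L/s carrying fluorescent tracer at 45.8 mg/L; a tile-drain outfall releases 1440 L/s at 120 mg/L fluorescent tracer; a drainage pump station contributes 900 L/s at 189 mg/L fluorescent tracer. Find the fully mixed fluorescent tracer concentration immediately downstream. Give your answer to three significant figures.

After mixing, C = (8290·0 + 1650·45.80 + 1440·120.0 + 900.0·189.0) / 12280 = 418500/12280 = 34.08 mg/L.

34.1 mg/L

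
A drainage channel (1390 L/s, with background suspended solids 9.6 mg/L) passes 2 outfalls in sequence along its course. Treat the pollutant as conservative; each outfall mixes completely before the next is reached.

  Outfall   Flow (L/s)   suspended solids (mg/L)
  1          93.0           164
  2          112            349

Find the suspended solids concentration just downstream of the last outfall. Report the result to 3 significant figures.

Outfall 1: combined Q = 1483 L/s; C = (1390·9.600 + 93.00·164.0)/1483 = 19.28 mg/L.
Outfall 2: combined Q = 1595 L/s; C = (1483·19.28 + 112.0·349.0)/1595 = 42.44 mg/L.

42.4 mg/L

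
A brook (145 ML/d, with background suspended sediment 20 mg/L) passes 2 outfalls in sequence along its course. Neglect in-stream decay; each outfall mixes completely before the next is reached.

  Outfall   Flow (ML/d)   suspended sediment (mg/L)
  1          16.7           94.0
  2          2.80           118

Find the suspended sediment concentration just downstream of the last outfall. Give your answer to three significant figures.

29.2 mg/L

Outfall 1: combined Q = 161.7 ML/d; C = (145.0·20.00 + 16.70·94.00)/161.7 = 27.64 mg/L.
Outfall 2: combined Q = 164.5 ML/d; C = (161.7·27.64 + 2.800·118.0)/164.5 = 29.18 mg/L.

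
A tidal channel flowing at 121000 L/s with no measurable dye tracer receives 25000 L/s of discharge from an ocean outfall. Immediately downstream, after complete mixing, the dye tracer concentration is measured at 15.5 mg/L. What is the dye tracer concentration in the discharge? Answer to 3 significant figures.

90.5 mg/L

Mass balance: 121000·0 + 25000·Cₑ = 146000·15.50
→ Cₑ = (146000·15.50 − 121000·0) / 25000 = 90.52 mg/L.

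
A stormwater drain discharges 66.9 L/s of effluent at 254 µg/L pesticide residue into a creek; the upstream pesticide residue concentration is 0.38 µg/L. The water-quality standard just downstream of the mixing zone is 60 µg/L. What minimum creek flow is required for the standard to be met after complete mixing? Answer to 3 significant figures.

Set C_mix = 60: (Q·0.3800 + 66.90·254.0) / (Q + 66.90) = 60
→ Q = 66.90·(254.0 − 60)/(60 − 0.3800) = 217.7 L/s.

218 L/s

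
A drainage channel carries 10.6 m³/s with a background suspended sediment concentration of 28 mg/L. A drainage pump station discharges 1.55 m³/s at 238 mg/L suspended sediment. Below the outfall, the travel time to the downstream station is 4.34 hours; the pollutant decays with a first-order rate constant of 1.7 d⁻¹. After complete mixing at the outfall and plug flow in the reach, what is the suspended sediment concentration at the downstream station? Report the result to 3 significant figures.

40.3 mg/L

Mass balance: C = (10.60·28.00 + 1.550·238.0) / 12.15 = 665.7/12.15 = 54.79 mg/L.
Decay over the reach: 54.79·exp(−kt) = 54.79·0.7353 = 40.29 mg/L.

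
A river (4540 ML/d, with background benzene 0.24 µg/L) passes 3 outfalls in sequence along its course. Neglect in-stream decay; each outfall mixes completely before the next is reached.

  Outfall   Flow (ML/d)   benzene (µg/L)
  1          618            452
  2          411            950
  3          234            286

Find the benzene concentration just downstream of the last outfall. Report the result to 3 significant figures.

Outfall 1: combined Q = 5158 ML/d; C = (4540·0.2400 + 618.0·452.0)/5158 = 54.37 µg/L.
Outfall 2: combined Q = 5569 ML/d; C = (5158·54.37 + 411.0·950.0)/5569 = 120.5 µg/L.
Outfall 3: combined Q = 5803 ML/d; C = (5569·120.5 + 234.0·286.0)/5803 = 127.1 µg/L.

127 µg/L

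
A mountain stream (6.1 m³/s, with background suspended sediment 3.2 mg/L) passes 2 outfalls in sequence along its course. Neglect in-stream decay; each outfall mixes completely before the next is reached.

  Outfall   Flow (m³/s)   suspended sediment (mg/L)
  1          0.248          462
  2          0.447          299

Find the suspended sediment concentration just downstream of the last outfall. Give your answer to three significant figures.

39.4 mg/L

After outfall 1: Q = 6.100 + 0.2480 = 6.348 m³/s; C = (6.100·3.200 + 0.2480·462.0)/6.348 = 21.12 mg/L.
After outfall 2: Q = 6.348 + 0.4470 = 6.795 m³/s; C = (6.348·21.12 + 0.4470·299.0)/6.795 = 39.40 mg/L.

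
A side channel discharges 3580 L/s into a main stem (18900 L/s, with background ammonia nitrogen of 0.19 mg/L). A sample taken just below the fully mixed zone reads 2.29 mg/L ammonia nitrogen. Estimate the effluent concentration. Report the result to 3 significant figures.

13.4 mg/L

Mass balance: 18900·0.1900 + 3580·Cₑ = 22480·2.290
→ Cₑ = (22480·2.290 − 18900·0.1900) / 3580 = 13.38 mg/L.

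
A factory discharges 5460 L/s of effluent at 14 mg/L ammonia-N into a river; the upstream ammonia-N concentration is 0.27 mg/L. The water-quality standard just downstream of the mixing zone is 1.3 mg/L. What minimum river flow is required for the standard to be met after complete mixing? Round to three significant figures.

Set C_mix = 1.3: (Q·0.2700 + 5460·14.00) / (Q + 5460) = 1.3
→ Q = 5460·(14.00 − 1.3)/(1.3 − 0.2700) = 67320 L/s.

67300 L/s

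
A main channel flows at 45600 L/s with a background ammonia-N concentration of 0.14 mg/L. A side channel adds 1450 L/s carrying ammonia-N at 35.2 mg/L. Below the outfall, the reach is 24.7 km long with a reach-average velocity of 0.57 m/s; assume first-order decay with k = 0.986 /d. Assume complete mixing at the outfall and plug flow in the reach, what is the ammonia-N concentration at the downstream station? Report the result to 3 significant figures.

0.744 mg/L

Flow-weighted average: C = (45600·0.1400 + 1450·35.20) / 47050 = 57420/47050 = 1.220 mg/L.
Travel time t = 24.7·1000 / 0.57 = 43330 s = 12.04 h.
After decay, C = 1.220 × e^(−kt) = 1.220 × 0.6099 = 0.7443 mg/L.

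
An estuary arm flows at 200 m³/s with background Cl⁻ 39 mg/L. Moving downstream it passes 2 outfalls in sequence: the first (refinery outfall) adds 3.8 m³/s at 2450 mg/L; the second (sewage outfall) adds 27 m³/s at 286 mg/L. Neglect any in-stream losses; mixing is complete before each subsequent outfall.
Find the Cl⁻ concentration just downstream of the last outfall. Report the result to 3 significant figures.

Below outfall 1: Q → 203.8 m³/s, C = (200.0·39.00 + 3.800·2450)/203.8 = 83.95 mg/L.
Below outfall 2: Q → 230.8 m³/s, C = (203.8·83.95 + 27.00·286.0)/230.8 = 107.6 mg/L.

108 mg/L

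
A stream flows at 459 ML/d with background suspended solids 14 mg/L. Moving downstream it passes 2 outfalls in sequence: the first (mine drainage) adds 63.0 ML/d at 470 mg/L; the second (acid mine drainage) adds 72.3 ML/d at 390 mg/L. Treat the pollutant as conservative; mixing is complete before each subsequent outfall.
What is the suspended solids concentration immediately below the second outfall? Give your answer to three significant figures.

108 mg/L

Outfall 1: combined Q = 522.0 ML/d; C = (459.0·14.00 + 63.00·470.0)/522.0 = 69.03 mg/L.
Outfall 2: combined Q = 594.3 ML/d; C = (522.0·69.03 + 72.30·390.0)/594.3 = 108.1 mg/L.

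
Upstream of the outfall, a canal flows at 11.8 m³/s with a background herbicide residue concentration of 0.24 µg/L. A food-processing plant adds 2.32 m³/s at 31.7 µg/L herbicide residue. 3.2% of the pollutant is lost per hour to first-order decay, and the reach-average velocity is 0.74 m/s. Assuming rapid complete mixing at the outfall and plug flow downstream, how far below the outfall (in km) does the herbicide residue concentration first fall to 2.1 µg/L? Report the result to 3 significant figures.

77.5 km

Conservation of mass: C = (11.80·0.2400 + 2.320·31.70) / 14.12 = 76.38/14.12 = 5.409 µg/L.
3.2%/h lost → k = −ln(1 − 0.032) = 0.03252 h⁻¹.
Set 5.409·exp(−k·t) = 2.1 → t = ln(5.409/2.1)/k = 104700 s = 29.09 h.
Distance = v·t = 0.74·104700 = 77500 m = 77.50 km.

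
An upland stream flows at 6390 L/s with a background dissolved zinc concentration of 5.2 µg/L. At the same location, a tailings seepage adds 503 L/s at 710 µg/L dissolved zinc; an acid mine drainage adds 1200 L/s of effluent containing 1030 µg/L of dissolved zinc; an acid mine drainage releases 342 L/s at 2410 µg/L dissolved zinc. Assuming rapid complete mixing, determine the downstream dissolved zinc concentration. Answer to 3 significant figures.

291 µg/L

After mixing, C = (6390·5.200 + 503.0·710.0 + 1200·1030 + 342.0·2410) / 8435 = 2451000/8435 = 290.5 µg/L.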